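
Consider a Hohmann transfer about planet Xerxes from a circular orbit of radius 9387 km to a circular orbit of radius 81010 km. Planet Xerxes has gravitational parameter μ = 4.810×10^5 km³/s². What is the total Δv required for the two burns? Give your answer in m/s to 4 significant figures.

Δv = 3751 m/s

The Hohmann ellipse has a_t = (r₁ + r₂)/2 = 45198.5 km.
At r₁ the circular-orbit speed is v₁ = √(μ/r₁) = 7.158 km/s.
On the transfer ellipse at r₁, vis-viva equation gives v_p = √[μ(2/r₁ − 1/a_t)] = 9.583 km/s.
First burn Δv₁ = |v_p − v₁| = 2.425 km/s.
At r₂, v₂ = √(μ/r₂) = 2.4367 km/s.
Transfer-orbit speed at r₂: v_a = √[μ(2/r₂ − 1/a_t)] = 1.1105 km/s.
Second burn Δv₂ = |v₂ − v_a| = 1.326 km/s.
Δv = Δv₁ + Δv₂ = 2.425 + 1.326 = 3.751 km/s.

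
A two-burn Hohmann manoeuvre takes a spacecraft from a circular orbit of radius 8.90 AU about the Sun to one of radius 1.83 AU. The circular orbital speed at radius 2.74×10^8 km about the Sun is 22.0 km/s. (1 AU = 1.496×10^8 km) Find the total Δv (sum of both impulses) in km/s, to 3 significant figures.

Δv = 10.5 km/s

From the circular-orbit relation v² = μ/r at r = 2.74×10^8 km: μ = v²r = (22.0)² × 2.74×10^8 = 1.32616×10^11 km³/s².
In km: r₁ = 8.90 × 1.496×10^8 = 1.33144×10^9 km; r₂ = 1.83 × 1.496×10^8 = 2.73768×10^8 km.
Semi-major axis of the transfer orbit: a_t = (1.33144×10^9 + 2.73768×10^8)/2 = 8.02604×10^8 km.
At r₁ the circular-orbit speed is v₁ = √(μ/r₁) = 9.980 km/s.
Transfer-orbit speed at r₁ (vis-viva): v_a = √[μ(2/r₁ − 1/a_t)] = 5.829 km/s.
First burn Δv₁ = |v_a − v₁| = 4.151 km/s.
Circular speed at r₂: v₂ = √(μ/r₂) = 22.0093 km/s.
Transfer-orbit speed at r₂: v_p = √[μ(2/r₂ − 1/a_t)] = 28.3476 km/s.
Second burn Δv₂ = |v₂ − v_p| = 6.338 km/s.
Total Δv = Δv₁ + Δv₂ = 10.49 km/s.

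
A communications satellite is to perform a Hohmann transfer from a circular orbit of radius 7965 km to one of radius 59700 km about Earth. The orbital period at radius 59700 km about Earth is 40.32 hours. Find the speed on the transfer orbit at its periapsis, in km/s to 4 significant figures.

v = 9.398 km/s

From Kepler's third law T² = 4π²r³/μ at r = 59700 km, T = 40.32 hours = 40.32 × 3600 s = 1.45152×10^5 s: μ = 4π²r³/T² = 3.98691×10^5 km³/s².
Transfer-ellipse semi-major axis a_t = (r₁ + r₂)/2 = (7965 + 59700)/2 = 33832.5 km.
The periapsis of the transfer ellipse is at r = 7965 km.
From the vis-viva equation, v = √[μ(2/r − 1/a_t)] = 9.398 km/s.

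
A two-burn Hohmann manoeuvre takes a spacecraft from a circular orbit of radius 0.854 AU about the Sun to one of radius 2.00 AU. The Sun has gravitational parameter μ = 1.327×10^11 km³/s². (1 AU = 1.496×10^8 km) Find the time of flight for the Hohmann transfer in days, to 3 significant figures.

t = 311 days

In km: r₁ = 0.854 × 1.496×10^8 = 1.277584×10^8 km; r₂ = 2.00 × 1.496×10^8 = 2.992×10^8 km.
The Hohmann ellipse has a_t = (r₁ + r₂)/2 = 2.134792×10^8 km.
Half the transfer-orbit period gives t = π√(a_t³/μ) = 2.690×10^7 s.
Converting: 2.690×10^7 s ÷ 86400 s/day = 311 days.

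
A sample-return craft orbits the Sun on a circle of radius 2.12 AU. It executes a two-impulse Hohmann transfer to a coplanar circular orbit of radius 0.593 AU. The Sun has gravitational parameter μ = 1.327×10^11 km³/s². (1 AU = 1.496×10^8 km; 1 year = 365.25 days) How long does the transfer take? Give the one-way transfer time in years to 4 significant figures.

In km: r₁ = 2.12 × 1.496×10^8 = 3.17152×10^8 km; r₂ = 0.593 × 1.496×10^8 = 8.87128×10^7 km.
Transfer-ellipse semi-major axis a_t = (r₁ + r₂)/2 = (3.17152×10^8 + 8.87128×10^7)/2 = 2.029324×10^8 km.
By Kepler's third law the transfer-orbit period is T = 2π√(a_t³/μ), so t = T/2 = 2.493×10^7 s.
Converting: 2.493×10^7 s ÷ 3.15576×10^7 s/year (365.25 × 86400) = 0.7900 years.

t = 0.7900 years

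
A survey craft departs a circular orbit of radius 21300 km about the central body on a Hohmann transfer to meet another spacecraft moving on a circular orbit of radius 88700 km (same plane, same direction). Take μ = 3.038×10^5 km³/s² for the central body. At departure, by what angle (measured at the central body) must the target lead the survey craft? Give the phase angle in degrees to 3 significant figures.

φ = 92.1°

Transfer-ellipse semi-major axis a_t = (r₁ + r₂)/2 = (21300 + 88700)/2 = 55000 km.
Transfer time t = π√(a_t³/μ) = 73520 s.
Target angular speed ω₂ = √(μ/r₂³) = 2.086×10^-5 rad/s.
Angle swept by the target during transfer: ω₂·t = 1.534 rad = 87.89°.
Arrival is 180° from departure on the ellipse, so φ = 180° − 87.89° = 92.1°.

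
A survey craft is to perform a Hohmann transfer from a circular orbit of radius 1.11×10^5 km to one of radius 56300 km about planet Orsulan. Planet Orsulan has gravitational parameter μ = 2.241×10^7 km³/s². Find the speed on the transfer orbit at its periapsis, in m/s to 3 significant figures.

v = 23000 m/s

The Hohmann ellipse has a_t = (r₁ + r₂)/2 = 83650 km.
At periapsis, r = 56300 km.
Applying v² = μ(2/r − 1/a_t): v = 22.98 km/s.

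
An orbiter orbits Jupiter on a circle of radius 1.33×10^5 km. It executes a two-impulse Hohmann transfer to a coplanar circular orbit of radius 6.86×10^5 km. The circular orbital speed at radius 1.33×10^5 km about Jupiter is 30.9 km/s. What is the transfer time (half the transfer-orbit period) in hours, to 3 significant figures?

From the circular-orbit relation v² = μ/r at r = 1.33×10^5 km: μ = v²r = (30.9)² × 1.33×10^5 = 1.26990×10^8 km³/s².
The Hohmann ellipse has a_t = (r₁ + r₂)/2 = 4.095×10^5 km.
Half the transfer-orbit period gives t = π√(a_t³/μ) = 73050 s.
Converting: 73050 s ÷ 3600 s/hour = 20.3 hours.

t = 20.3 hours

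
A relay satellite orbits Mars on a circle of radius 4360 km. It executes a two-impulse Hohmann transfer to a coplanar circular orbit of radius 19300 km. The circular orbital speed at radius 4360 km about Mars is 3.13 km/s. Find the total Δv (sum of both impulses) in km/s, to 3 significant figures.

From the circular-orbit relation v² = μ/r at r = 4360 km: μ = v²r = (3.13)² × 4360 = 42714.5 km³/s².
Transfer-ellipse semi-major axis a_t = (r₁ + r₂)/2 = (4360 + 19300)/2 = 11830 km.
At r₁ the circular-orbit speed is v₁ = √(μ/r₁) = 3.1300 km/s.
Transfer-orbit speed at r₁ (v² = μ(2/r − 1/a)): v_p = √[μ(2/r₁ − 1/a_t)] = 3.9979 km/s.
First burn Δv₁ = |v_p − v₁| = 0.8679 km/s.
Circular speed at r₂: v₂ = √(μ/r₂) = 1.48768 km/s.
Transfer-orbit speed at r₂: v_a = √[μ(2/r₂ − 1/a_t)] = 0.903150 km/s.
Second burn Δv₂ = |v₂ − v_a| = 0.5845 km/s.
Δv = Δv₁ + Δv₂ = 0.8679 + 0.5845 = 1.452 km/s.

Δv = 1.45 km/s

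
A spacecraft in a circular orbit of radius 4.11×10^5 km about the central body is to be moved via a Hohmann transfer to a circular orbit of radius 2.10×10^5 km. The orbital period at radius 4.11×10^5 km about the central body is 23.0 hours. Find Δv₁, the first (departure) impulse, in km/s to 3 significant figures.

Δv₁ = 5.54 km/s

From Kepler's third law T² = 4π²r³/μ at r = 4.11×10^5 km, T = 23.0 hours = 23.0 × 3600 s = 82800 s: μ = 4π²r³/T² = 3.99783×10^8 km³/s².
The Hohmann ellipse has a_t = (r₁ + r₂)/2 = 3.105×10^5 km.
On the circular orbit at r = 4.110×10^5 km, v_c = √(μ/r) = 31.188 km/s.
Vis-viva on the transfer ellipse at r = 4.110×10^5 km gives v_t = √[μ(2/r − 1/a_t)] = 25.649 km/s.
Δv₁ = |v_t − v_c| = |25.649 − 31.188| = 5.539 km/s.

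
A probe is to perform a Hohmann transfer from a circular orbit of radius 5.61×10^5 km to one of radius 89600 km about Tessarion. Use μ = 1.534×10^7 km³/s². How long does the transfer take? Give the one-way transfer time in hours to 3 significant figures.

t = 41.3 hours

The Hohmann ellipse has a_t = (r₁ + r₂)/2 = 3.253×10^5 km.
Transfer time t = π√(a_t³/μ) = π√((3.253×10^5)³ / 1.534×10^7) = 1.488×10^5 s.
Converting: 1.488×10^5 s ÷ 3600 s/hour = 41.3 hours.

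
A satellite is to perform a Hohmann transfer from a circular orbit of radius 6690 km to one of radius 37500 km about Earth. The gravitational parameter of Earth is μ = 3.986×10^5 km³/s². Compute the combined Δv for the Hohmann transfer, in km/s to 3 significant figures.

Δv = 3.80 km/s

The Hohmann ellipse has a_t = (r₁ + r₂)/2 = 22095 km.
At r₁ the circular-orbit speed is v₁ = √(μ/r₁) = 7.7189 km/s.
Transfer-orbit speed at r₁ (vis-viva): v_p = √[μ(2/r₁ − 1/a_t)] = 10.056 km/s.
First burn Δv₁ = |v_p − v₁| = 2.337 km/s.
Circular speed at r₂: v₂ = √(μ/r₂) = 3.260 km/s.
Transfer-orbit speed at r₂: v_a = √[μ(2/r₂ − 1/a_t)] = 1.794 km/s.
Second burn Δv₂ = |v₂ − v_a| = 1.466 km/s.
Δv = Δv₁ + Δv₂ = 2.337 + 1.466 = 3.803 km/s.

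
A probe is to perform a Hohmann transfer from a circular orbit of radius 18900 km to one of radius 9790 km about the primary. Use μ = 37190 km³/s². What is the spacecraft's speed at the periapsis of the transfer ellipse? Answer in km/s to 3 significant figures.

v = 2.24 km/s

Semi-major axis of the transfer orbit: a_t = (18900 + 9790)/2 = 14345 km.
The periapsis of the transfer ellipse is at r = 9790 km.
From the vis-viva equation, v = √[μ(2/r − 1/a_t)] = 2.237 km/s.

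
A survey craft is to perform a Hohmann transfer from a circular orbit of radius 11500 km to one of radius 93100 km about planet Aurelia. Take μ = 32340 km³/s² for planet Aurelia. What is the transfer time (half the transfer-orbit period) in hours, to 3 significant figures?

Semi-major axis of the transfer orbit: a_t = (11500 + 93100)/2 = 52300 km.
Transfer time t = π√(a_t³/μ) = π√((52300)³ / 32340) = 2.089×10^5 s.
Converting: 2.089×10^5 s ÷ 3600 s/hour = 58.0 hours.

t = 58.0 hours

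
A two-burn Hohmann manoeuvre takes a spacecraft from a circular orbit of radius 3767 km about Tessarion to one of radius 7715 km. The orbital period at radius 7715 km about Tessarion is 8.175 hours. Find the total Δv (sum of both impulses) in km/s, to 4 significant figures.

From Kepler's third law T² = 4π²r³/μ at r = 7715 km, T = 8.175 hours = 8.175 × 3600 s = 29430 s: μ = 4π²r³/T² = 20930.9 km³/s².
Transfer-ellipse semi-major axis a_t = (r₁ + r₂)/2 = (3767 + 7715)/2 = 5741 km.
Circular speed at r₁: v₁ = √(μ/r₁) = √(20930.9/3767) = 2.3572 km/s.
Transfer-orbit speed at r₁ (vis-viva): v_p = √[μ(2/r₁ − 1/a_t)] = 2.7326 km/s.
First burn Δv₁ = |v_p − v₁| = 0.3754 km/s.
At r₂, v₂ = √(μ/r₂) = 1.6471 km/s.
Transfer-orbit speed at r₂: v_a = √[μ(2/r₂ − 1/a_t)] = 1.3342 km/s.
Second burn Δv₂ = |v₂ − v_a| = 0.3129 km/s.
Total Δv = Δv₁ + Δv₂ = 0.6883 km/s.

Δv = 0.6883 km/s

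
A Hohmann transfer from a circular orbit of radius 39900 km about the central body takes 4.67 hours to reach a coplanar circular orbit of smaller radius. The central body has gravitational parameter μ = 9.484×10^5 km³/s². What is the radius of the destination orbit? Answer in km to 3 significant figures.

Transfer time t = 4.67 hours = 16812 s, and t = π√(a_t³/μ).
So a_t = (μ t²/π²)^(1/3) = (9.484×10^5 × (16812)² / π²)^(1/3) = 30059 km.
Since a_t = (r₁ + r₂)/2, r₂ = 2a_t − r₁ = 2×30059 − 39900 = 20218 km.

r₂ = 20200 km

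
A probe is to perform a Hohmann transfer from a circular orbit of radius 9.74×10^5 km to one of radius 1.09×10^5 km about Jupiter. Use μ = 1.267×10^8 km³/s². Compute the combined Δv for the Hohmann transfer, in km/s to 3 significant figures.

Δv = 17.9 km/s

The Hohmann ellipse has a_t = (r₁ + r₂)/2 = 5.415×10^5 km.
At r₁ the circular-orbit speed is v₁ = √(μ/r₁) = 11.405 km/s.
Transfer-orbit speed at r₁ (vis-viva): v_a = √[μ(2/r₁ − 1/a_t)] = 5.1171 km/s.
First burn Δv₁ = |v_a − v₁| = 6.288 km/s.
At r₂, v₂ = √(μ/r₂) = 34.094 km/s.
Transfer-orbit speed at r₂: v_p = √[μ(2/r₂ − 1/a_t)] = 45.725 km/s.
Second burn Δv₂ = |v₂ − v_p| = 11.63 km/s.
Total Δv = Δv₁ + Δv₂ = 17.92 km/s.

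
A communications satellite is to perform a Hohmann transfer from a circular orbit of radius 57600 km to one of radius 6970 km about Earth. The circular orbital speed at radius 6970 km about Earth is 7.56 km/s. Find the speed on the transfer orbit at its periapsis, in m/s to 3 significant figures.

v = 10100 m/s

From the circular-orbit relation v² = μ/r at r = 6970 km: μ = v²r = (7.56)² × 6970 = 3.98361×10^5 km³/s².
Transfer-ellipse semi-major axis a_t = (r₁ + r₂)/2 = (57600 + 6970)/2 = 32285 km.
The periapsis of the transfer ellipse is at r = 6970 km.
Vis-viva: v = √[μ(2/r − 1/a_t)] = √[3.98361×10^5 × (2/6970 − 1/32285)] = 10.10 km/s.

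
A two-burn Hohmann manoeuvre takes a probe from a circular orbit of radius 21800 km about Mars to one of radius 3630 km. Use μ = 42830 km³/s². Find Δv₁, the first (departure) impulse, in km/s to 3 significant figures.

Semi-major axis of the transfer orbit: a_t = (21800 + 3630)/2 = 12715 km.
Circular speed at r = 21800 km: v_c = √(μ/r) = 1.40167 km/s.
Vis-viva on the transfer ellipse at r = 21800 km gives v_t = √[μ(2/r − 1/a_t)] = 0.748929 km/s.
Δv₁ = |v_t − v_c| = |0.748929 − 1.40167| = 0.6527 km/s.

Δv₁ = 0.653 km/s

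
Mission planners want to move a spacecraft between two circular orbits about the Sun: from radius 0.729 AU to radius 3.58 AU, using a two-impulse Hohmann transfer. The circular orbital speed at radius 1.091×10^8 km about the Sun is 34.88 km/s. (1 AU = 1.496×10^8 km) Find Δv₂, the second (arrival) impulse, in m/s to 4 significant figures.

From the circular-orbit relation v² = μ/r at r = 1.091×10^8 km: μ = v²r = (34.88)² × 1.091×10^8 = 1.32733×10^11 km³/s².
In km: r₁ = 0.729 × 1.496×10^8 = 1.090584×10^8 km; r₂ = 3.58 × 1.496×10^8 = 5.35568×10^8 km.
Transfer-ellipse semi-major axis a_t = (r₁ + r₂)/2 = (1.090584×10^8 + 5.35568×10^8)/2 = 3.223132×10^8 km.
Circular speed at r = 5.35568×10^8 km: v_c = √(μ/r) = 15.7428 km/s.
Vis-viva on the transfer ellipse at r = 5.35568×10^8 km gives v_t = √[μ(2/r − 1/a_t)] = 9.15740 km/s.
Δv₂ = |v_t − v_c| = |9.15740 − 15.7428| = 6.585 km/s.

Δv₂ = 6585 m/s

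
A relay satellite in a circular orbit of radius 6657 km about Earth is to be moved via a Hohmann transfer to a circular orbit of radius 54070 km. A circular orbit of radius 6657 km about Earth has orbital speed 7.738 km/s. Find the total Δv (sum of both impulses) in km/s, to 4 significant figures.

Δv = 4.032 km/s

From the circular-orbit relation v² = μ/r at r = 6657 km: μ = v²r = (7.738)² × 6657 = 3.98599×10^5 km³/s².
Semi-major axis of the transfer orbit: a_t = (6657 + 54070)/2 = 30363.5 km.
At r₁ the circular-orbit speed is v₁ = √(μ/r₁) = 7.7380 km/s.
On the transfer ellipse at r₁, vis-viva equation gives v_p = √[μ(2/r₁ − 1/a_t)] = 10.326 km/s.
First burn Δv₁ = |v_p − v₁| = 2.588 km/s.
At r₂, v₂ = √(μ/r₂) = 2.715 km/s.
Transfer-orbit speed at r₂: v_a = √[μ(2/r₂ − 1/a_t)] = 1.271 km/s.
Second burn Δv₂ = |v₂ − v_a| = 1.444 km/s.
Total Δv = Δv₁ + Δv₂ = 4.032 km/s.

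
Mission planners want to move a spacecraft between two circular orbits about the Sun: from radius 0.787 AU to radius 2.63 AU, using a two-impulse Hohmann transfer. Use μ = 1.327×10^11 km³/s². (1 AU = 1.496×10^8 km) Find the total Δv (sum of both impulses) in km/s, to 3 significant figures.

Δv = 14.0 km/s

In km: r₁ = 0.787 × 1.496×10^8 = 1.177352×10^8 km; r₂ = 2.63 × 1.496×10^8 = 3.93448×10^8 km.
Semi-major axis of the transfer orbit: a_t = (1.177352×10^8 + 3.93448×10^8)/2 = 2.555916×10^8 km.
Circular speed at r₁: v₁ = √(μ/r₁) = √(1.327×10^11/1.177352×10^8) = 33.5724 km/s.
Transfer-orbit speed at r₁ (v² = μ(2/r − 1/a)): v_p = √[μ(2/r₁ − 1/a_t)] = 41.6536 km/s.
First burn Δv₁ = |v_p − v₁| = 8.081 km/s.
At r₂, v₂ = √(μ/r₂) = 18.365 km/s.
Transfer-orbit speed at r₂: v_a = √[μ(2/r₂ − 1/a_t)] = 12.464 km/s.
Second burn Δv₂ = |v₂ − v_a| = 5.901 km/s.
Total Δv = Δv₁ + Δv₂ = 13.98 km/s.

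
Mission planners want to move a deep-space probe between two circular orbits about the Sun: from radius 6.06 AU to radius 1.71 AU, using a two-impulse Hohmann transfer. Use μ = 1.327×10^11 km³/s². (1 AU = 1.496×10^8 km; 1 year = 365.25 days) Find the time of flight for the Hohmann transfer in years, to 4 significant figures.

t = 3.829 years

In km: r₁ = 6.06 × 1.496×10^8 = 9.06576×10^8 km; r₂ = 1.71 × 1.496×10^8 = 2.55816×10^8 km.
Transfer-ellipse semi-major axis a_t = (r₁ + r₂)/2 = (9.06576×10^8 + 2.55816×10^8)/2 = 5.81196×10^8 km.
By Kepler's third law the transfer-orbit period is T = 2π√(a_t³/μ), so t = T/2 = 1.2084×10^8 s.
Converting: 1.2084×10^8 s ÷ 3.15576×10^7 s/year (365.25 × 86400) = 3.829 years.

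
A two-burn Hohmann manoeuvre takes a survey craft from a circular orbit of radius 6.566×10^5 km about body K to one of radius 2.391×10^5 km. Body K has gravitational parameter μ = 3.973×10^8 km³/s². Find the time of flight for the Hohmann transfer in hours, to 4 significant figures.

Semi-major axis of the transfer orbit: a_t = (6.566×10^5 + 2.391×10^5)/2 = 4.4785×10^5 km.
By Kepler's third law the transfer-orbit period is T = 2π√(a_t³/μ), so t = T/2 = 47240 s.
Converting: 47240 s ÷ 3600 s/hour = 13.12 hours.

t = 13.12 hours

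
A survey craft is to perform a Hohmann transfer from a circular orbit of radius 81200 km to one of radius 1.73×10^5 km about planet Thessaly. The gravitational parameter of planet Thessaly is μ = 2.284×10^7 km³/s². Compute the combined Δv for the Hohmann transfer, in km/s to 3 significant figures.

Semi-major axis of the transfer orbit: a_t = (81200 + 1.730×10^5)/2 = 1.271×10^5 km.
At r₁ the circular-orbit speed is v₁ = √(μ/r₁) = 16.7714 km/s.
On the transfer ellipse at r₁, vis-viva equation gives v_p = √[μ(2/r₁ − 1/a_t)] = 19.5668 km/s.
First burn Δv₁ = |v_p − v₁| = 2.7954 km/s.
At r₂, v₂ = √(μ/r₂) = 11.49013 km/s.
Transfer-orbit speed at r₂: v_a = √[μ(2/r₂ − 1/a_t)] = 9.183965 km/s.
Second burn Δv₂ = |v₂ − v_a| = 2.3062 km/s.
Total Δv = Δv₁ + Δv₂ = 5.102 km/s.

Δv = 5.10 km/s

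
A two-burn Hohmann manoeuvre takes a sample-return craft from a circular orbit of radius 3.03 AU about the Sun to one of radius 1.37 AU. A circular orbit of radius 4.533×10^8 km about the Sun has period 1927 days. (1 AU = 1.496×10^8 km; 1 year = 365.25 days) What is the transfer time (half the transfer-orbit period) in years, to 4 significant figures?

t = 1.632 years

From Kepler's third law T² = 4π²r³/μ at r = 4.533×10^8 km, T = 1927 days = 1927 × 86400 s = 1.664928×10^8 s: μ = 4π²r³/T² = 1.32656×10^11 km³/s².
In km: r₁ = 3.03 × 1.496×10^8 = 4.53288×10^8 km; r₂ = 1.37 × 1.496×10^8 = 2.04952×10^8 km.
The Hohmann ellipse has a_t = (r₁ + r₂)/2 = 3.2912×10^8 km.
By Kepler's third law the transfer-orbit period is T = 2π√(a_t³/μ), so t = T/2 = 5.150×10^7 s.
Converting: 5.150×10^7 s ÷ 3.15576×10^7 s/year (365.25 × 86400) = 1.632 years.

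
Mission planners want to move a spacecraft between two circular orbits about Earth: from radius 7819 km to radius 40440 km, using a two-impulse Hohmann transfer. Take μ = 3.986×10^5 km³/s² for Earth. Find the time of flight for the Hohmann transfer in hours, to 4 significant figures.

Semi-major axis of the transfer orbit: a_t = (7819 + 40440)/2 = 24129.5 km.
Transfer time t = π√(a_t³/μ) = π√((24129.5)³ / 3.986×10^5) = 18650 s.
Converting: 18650 s ÷ 3600 s/hour = 5.181 hours.

t = 5.181 hours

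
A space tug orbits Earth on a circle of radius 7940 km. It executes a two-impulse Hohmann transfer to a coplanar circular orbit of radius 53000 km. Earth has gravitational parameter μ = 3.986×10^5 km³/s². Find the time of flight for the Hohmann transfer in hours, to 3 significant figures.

t = 7.35 hours

Transfer-ellipse semi-major axis a_t = (r₁ + r₂)/2 = (7940 + 53000)/2 = 30470 km.
Transfer time t = π√(a_t³/μ) = π√((30470)³ / 3.986×10^5) = 26470 s.
Converting: 26470 s ÷ 3600 s/hour = 7.35 hours.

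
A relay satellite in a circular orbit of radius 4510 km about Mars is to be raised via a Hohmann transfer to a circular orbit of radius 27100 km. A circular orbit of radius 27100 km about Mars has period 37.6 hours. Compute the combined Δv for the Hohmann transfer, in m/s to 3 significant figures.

Δv = 1540 m/s

From Kepler's third law T² = 4π²r³/μ at r = 27100 km, T = 37.6 hours = 37.6 × 3600 s = 1.3536×10^5 s: μ = 4π²r³/T² = 42883.2 km³/s².
The Hohmann ellipse has a_t = (r₁ + r₂)/2 = 15805 km.
At r₁ the circular-orbit speed is v₁ = √(μ/r₁) = 3.0836 km/s.
Transfer-orbit speed at r₁ (vis-viva equation): v_p = √[μ(2/r₁ − 1/a_t)] = 4.0378 km/s.
First burn Δv₁ = |v_p − v₁| = 0.9542 km/s.
At r₂, v₂ = √(μ/r₂) = 1.258 km/s.
Transfer-orbit speed at r₂: v_a = √[μ(2/r₂ − 1/a_t)] = 0.6720 km/s.
Second burn Δv₂ = |v₂ − v_a| = 0.5860 km/s.
Δv = Δv₁ + Δv₂ = 0.9542 + 0.5860 = 1.540 km/s.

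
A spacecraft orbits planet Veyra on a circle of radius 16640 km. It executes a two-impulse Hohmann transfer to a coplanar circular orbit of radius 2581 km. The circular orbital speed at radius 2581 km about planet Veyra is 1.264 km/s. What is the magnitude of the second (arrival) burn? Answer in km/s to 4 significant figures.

Δv₂ = 0.3992 km/s

From the circular-orbit relation v² = μ/r at r = 2581 km: μ = v²r = (1.264)² × 2581 = 4123.65 km³/s².
Semi-major axis of the transfer orbit: a_t = (16640 + 2581)/2 = 9610.5 km.
On the circular orbit at r = 2581 km, v_c = √(μ/r) = 1.2640 km/s.
Transfer-orbit speed at the same r (vis-viva, a = a_t): v_t = √[μ(2/r − 1/a_t)] = 1.6632 km/s.
Δv₂ = |v_t − v_c| = |1.6632 − 1.2640| = 0.3992 km/s.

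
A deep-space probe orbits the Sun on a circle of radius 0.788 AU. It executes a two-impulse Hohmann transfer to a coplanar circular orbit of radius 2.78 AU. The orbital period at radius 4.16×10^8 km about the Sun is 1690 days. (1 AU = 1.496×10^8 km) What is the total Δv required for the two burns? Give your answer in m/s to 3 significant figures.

Δv = 14400 m/s

From Kepler's third law T² = 4π²r³/μ at r = 4.16×10^8 km, T = 1690 days = 1690 × 86400 s = 1.46016×10^8 s: μ = 4π²r³/T² = 1.33303×10^11 km³/s².
In km: r₁ = 0.788 × 1.496×10^8 = 1.178848×10^8 km; r₂ = 2.78 × 1.496×10^8 = 4.15888×10^8 km.
Semi-major axis of the transfer orbit: a_t = (1.178848×10^8 + 4.15888×10^8)/2 = 2.668864×10^8 km.
At r₁ the circular-orbit speed is v₁ = √(μ/r₁) = 33.6272 km/s.
Transfer-orbit speed at r₁ (vis-viva equation): v_p = √[μ(2/r₁ − 1/a_t)] = 41.9774 km/s.
First burn Δv₁ = |v_p − v₁| = 8.3502 km/s.
At r₂, v₂ = √(μ/r₂) = 17.9032 km/s.
Transfer-orbit speed at r₂: v_a = √[μ(2/r₂ − 1/a_t)] = 11.8986 km/s.
Second burn Δv₂ = |v₂ − v_a| = 6.0046 km/s.
Total Δv = Δv₁ + Δv₂ = 14.35 km/s.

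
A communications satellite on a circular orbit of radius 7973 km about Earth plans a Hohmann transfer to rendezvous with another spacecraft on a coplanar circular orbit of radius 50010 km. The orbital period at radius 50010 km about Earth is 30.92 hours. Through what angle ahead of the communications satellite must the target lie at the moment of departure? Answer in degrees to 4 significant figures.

From Kepler's third law T² = 4π²r³/μ at r = 50010 km, T = 30.92 hours = 30.92 × 3600 s = 1.11312×10^5 s: μ = 4π²r³/T² = 3.98517×10^5 km³/s².
Transfer-ellipse semi-major axis a_t = (r₁ + r₂)/2 = (7973 + 50010)/2 = 28991.5 km.
Transfer time t = π√(a_t³/μ) = 24565.9 s.
Target angular speed ω₂ = √(μ/r₂³) = 5.64466×10^-5 rad/s.
Angle swept by the target during transfer: ω₂·t = 1.386662 rad = 79.4499°.
The communications satellite traverses 180° on the transfer ellipse, so the target must lead by 180° − 79.4499° = 100.6°.

φ = 100.6°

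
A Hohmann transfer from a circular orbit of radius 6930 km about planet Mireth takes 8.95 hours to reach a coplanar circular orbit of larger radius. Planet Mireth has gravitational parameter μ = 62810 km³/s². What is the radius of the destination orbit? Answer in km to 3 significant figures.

Transfer time t = 8.95 hours = 32220 s, and t = π√(a_t³/μ).
So a_t = (μ t²/π²)^(1/3) = (62810 × (32220)² / π²)^(1/3) = 18764 km.
Since a_t = (r₁ + r₂)/2, r₂ = 2a_t − r₁ = 2×18764 − 6930 = 30598 km.

r₂ = 30600 km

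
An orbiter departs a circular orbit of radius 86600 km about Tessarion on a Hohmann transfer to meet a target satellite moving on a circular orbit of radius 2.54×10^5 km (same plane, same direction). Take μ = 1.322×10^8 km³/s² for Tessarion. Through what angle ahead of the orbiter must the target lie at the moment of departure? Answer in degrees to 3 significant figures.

φ = 81.2°

Transfer-ellipse semi-major axis a_t = (r₁ + r₂)/2 = (86600 + 2.540×10^5)/2 = 1.703×10^5 km.
The half-period of the transfer ellipse is t = π√(a_t³/μ) = 19202 s.
Target angular speed ω₂ = √(μ/r₂³) = 8.9818×10^-5 rad/s.
Angle swept by the target during transfer: ω₂·t = 1.7247 rad = 98.82°.
The orbiter traverses 180° on the transfer ellipse, so the target must lead by 180° − 98.82° = 81.2°.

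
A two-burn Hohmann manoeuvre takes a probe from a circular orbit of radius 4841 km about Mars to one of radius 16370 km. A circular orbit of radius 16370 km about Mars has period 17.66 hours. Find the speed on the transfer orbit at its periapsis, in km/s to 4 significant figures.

v = 3.696 km/s

From Kepler's third law T² = 4π²r³/μ at r = 16370 km, T = 17.66 hours = 17.66 × 3600 s = 63576 s: μ = 4π²r³/T² = 42846.9 km³/s².
The Hohmann ellipse has a_t = (r₁ + r₂)/2 = 10605.5 km.
At periapsis, r = 4841 km.
Applying v² = μ(2/r − 1/a_t): v = 3.696 km/s.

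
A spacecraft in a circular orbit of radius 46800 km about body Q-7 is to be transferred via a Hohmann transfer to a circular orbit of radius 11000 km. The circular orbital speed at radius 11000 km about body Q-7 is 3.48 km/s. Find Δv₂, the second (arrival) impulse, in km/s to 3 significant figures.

Δv₂ = 0.948 km/s

From the circular-orbit relation v² = μ/r at r = 11000 km: μ = v²r = (3.48)² × 11000 = 1.33214×10^5 km³/s².
Semi-major axis of the transfer orbit: a_t = (46800 + 11000)/2 = 28900 km.
On the circular orbit at r = 11000 km, v_c = √(μ/r) = 3.4800 km/s.
Vis-viva on the transfer ellipse at r = 11000 km gives v_t = √[μ(2/r − 1/a_t)] = 4.4285 km/s.
Δv₂ = |v_t − v_c| = |4.4285 − 3.4800| = 0.9485 km/s.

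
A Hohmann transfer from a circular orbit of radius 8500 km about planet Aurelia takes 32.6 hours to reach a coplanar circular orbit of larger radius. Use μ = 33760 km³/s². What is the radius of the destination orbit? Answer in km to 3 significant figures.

Transfer time t = 32.6 hours = 1.1736×10^5 s, and t = π√(a_t³/μ).
So a_t = (μ t²/π²)^(1/3) = (33760 × (1.1736×10^5)² / π²)^(1/3) = 36117 km.
Since a_t = (r₁ + r₂)/2, r₂ = 2a_t − r₁ = 2×36117 − 8500 = 63734 km.

r₂ = 63700 km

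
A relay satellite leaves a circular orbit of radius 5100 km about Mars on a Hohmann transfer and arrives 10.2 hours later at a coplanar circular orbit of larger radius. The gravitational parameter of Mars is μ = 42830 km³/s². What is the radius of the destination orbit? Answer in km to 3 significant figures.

Transfer time t = 10.2 hours = 36720 s, and t = π√(a_t³/μ).
So a_t = (μ t²/π²)^(1/3) = (42830 × (36720)² / π²)^(1/3) = 18020 km.
Since a_t = (r₁ + r₂)/2, r₂ = 2a_t − r₁ = 2×18020 − 5100 = 30940 km.

r₂ = 30900 km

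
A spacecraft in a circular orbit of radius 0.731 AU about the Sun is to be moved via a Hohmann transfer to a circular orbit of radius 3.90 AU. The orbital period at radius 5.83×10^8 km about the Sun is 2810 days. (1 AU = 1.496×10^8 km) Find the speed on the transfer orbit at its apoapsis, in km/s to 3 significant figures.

v = 8.47 km/s

From Kepler's third law T² = 4π²r³/μ at r = 5.83×10^8 km, T = 2810 days = 2810 × 86400 s = 2.42784×10^8 s: μ = 4π²r³/T² = 1.32717×10^11 km³/s².
In km: r₁ = 0.731 × 1.496×10^8 = 1.093576×10^8 km; r₂ = 3.90 × 1.496×10^8 = 5.8344×10^8 km.
Transfer-ellipse semi-major axis a_t = (r₁ + r₂)/2 = (1.093576×10^8 + 5.8344×10^8)/2 = 3.463988×10^8 km.
At apoapsis, r = 5.8344×10^8 km.
From the vis-viva equation, v = √[μ(2/r − 1/a_t)] = 8.474 km/s.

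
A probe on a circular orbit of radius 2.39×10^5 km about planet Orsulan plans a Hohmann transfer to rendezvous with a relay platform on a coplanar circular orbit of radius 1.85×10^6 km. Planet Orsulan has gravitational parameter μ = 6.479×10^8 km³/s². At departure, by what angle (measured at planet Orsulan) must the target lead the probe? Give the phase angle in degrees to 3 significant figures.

Transfer-ellipse semi-major axis a_t = (r₁ + r₂)/2 = (2.390×10^5 + 1.850×10^6)/2 = 1.0445×10^6 km.
The half-period of the transfer ellipse is t = π√(a_t³/μ) = 1.3175×10^5 s.
Target angular speed ω₂ = √(μ/r₂³) = 1.0116×10^-5 rad/s.
Angle swept by the target during transfer: ω₂·t = 1.3328 rad = 76.36°.
Arrival is 180° from departure on the ellipse, so φ = 180° − 76.36° = 104°.

φ = 104°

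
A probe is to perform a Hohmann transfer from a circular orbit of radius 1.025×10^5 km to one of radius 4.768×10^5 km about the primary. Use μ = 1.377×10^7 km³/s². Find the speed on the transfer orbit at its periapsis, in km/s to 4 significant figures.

v = 14.87 km/s

The Hohmann ellipse has a_t = (r₁ + r₂)/2 = 2.8965×10^5 km.
The periapsis of the transfer ellipse is at r = 1.025×10^5 km.
From the vis-viva equation, v = √[μ(2/r − 1/a_t)] = 14.87 km/s.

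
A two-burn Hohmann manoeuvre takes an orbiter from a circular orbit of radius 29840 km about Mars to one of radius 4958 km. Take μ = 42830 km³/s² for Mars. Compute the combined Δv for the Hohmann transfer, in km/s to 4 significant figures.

Δv = 1.468 km/s

Semi-major axis of the transfer orbit: a_t = (29840 + 4958)/2 = 17399 km.
At r₁ the circular-orbit speed is v₁ = √(μ/r₁) = 1.198 km/s.
Transfer-orbit speed at r₁ (vis-viva): v_a = √[μ(2/r₁ − 1/a_t)] = 0.6395 km/s.
First burn Δv₁ = |v_a − v₁| = 0.5585 km/s.
At r₂, v₂ = √(μ/r₂) = 2.939143 km/s.
Transfer-orbit speed at r₂: v_p = √[μ(2/r₂ − 1/a_t)] = 3.849090 km/s.
Second burn Δv₂ = |v₂ − v_p| = 0.9099 km/s.
Total Δv = Δv₁ + Δv₂ = 1.468 km/s.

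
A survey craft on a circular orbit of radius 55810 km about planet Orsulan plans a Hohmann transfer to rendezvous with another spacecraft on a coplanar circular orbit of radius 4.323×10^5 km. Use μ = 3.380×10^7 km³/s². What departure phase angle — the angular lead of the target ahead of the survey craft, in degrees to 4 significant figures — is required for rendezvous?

φ = 103.6°

Transfer-ellipse semi-major axis a_t = (r₁ + r₂)/2 = (55810 + 4.323×10^5)/2 = 2.44055×10^5 km.
Transfer time t = π√(a_t³/μ) = 65151.3 s.
The target's mean motion on its circular orbit is ω₂ = √(μ/r₂³) = 2.04541×10^-5 rad/s.
Angle swept by the target during transfer: ω₂·t = 1.33261 rad = 76.353°.
The survey craft traverses 180° on the transfer ellipse, so the target must lead by 180° − 76.353° = 103.6°.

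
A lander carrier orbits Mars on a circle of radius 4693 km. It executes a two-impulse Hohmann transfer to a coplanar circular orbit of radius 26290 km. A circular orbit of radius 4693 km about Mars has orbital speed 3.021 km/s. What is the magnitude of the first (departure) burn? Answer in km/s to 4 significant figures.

Δv₁ = 0.9145 km/s

From the circular-orbit relation v² = μ/r at r = 4693 km: μ = v²r = (3.021)² × 4693 = 42830.4 km³/s².
The Hohmann ellipse has a_t = (r₁ + r₂)/2 = 15491.5 km.
On the circular orbit at r = 4693 km, v_c = √(μ/r) = 3.0210 km/s.
Transfer-orbit speed at the same r (vis-viva, a = a_t): v_t = √[μ(2/r − 1/a_t)] = 3.9355 km/s.
Δv₁ = |v_t − v_c| = |3.9355 − 3.0210| = 0.9145 km/s.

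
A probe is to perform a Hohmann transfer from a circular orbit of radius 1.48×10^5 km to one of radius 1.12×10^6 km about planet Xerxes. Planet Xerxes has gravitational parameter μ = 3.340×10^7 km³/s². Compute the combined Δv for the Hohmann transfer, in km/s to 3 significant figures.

The Hohmann ellipse has a_t = (r₁ + r₂)/2 = 6.340×10^5 km.
At r₁ the circular-orbit speed is v₁ = √(μ/r₁) = 15.0225 km/s.
Transfer-orbit speed at r₁ (v² = μ(2/r − 1/a)): v_p = √[μ(2/r₁ − 1/a_t)] = 19.9667 km/s.
First burn Δv₁ = |v_p − v₁| = 4.9442 km/s.
At r₂, v₂ = √(μ/r₂) = 5.4609 km/s.
Transfer-orbit speed at r₂: v_a = √[μ(2/r₂ − 1/a_t)] = 2.6385 km/s.
Second burn Δv₂ = |v₂ − v_a| = 2.8224 km/s.
Δv = Δv₁ + Δv₂ = 4.9442 + 2.8224 = 7.767 km/s.

Δv = 7.77 km/s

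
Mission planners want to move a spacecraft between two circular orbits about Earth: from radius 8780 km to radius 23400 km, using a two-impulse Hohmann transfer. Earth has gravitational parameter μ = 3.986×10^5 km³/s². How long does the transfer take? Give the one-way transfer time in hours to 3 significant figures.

Semi-major axis of the transfer orbit: a_t = (8780 + 23400)/2 = 16090 km.
By Kepler's third law the transfer-orbit period is T = 2π√(a_t³/μ), so t = T/2 = 10160 s.
Converting: 10160 s ÷ 3600 s/hour = 2.82 hours.

t = 2.82 hours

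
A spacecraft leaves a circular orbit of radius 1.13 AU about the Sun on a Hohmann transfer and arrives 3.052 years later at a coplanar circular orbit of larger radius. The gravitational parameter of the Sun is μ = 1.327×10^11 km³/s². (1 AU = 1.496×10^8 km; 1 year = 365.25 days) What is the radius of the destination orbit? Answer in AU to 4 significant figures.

r₂ = 5.550 AU

In km: r₁ = 1.13 × 1.496×10^8 = 1.69048×10^8 km.
Transfer time t = 3.052 years × 365.25 × 86400 s = 9.63137952×10^7 s, and t = π√(a_t³/μ).
So a_t = (μ t²/π²)^(1/3) = (1.327×10^11 × (9.63137952×10^7)² / π²)^(1/3) = 4.9963×10^8 km.
Since a_t = (r₁ + r₂)/2, r₂ = 2a_t − r₁ = 2×4.9963×10^8 − 1.69048×10^8 = 8.30212×10^8 km.
In AU: r₂ = 8.30212×10^8 / 1.496×10^8 = 5.550 AU.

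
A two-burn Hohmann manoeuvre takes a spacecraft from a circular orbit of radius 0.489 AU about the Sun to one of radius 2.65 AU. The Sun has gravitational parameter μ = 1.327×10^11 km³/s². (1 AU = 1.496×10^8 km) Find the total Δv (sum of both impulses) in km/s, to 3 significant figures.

Δv = 20.8 km/s

In km: r₁ = 0.489 × 1.496×10^8 = 7.31544×10^7 km; r₂ = 2.65 × 1.496×10^8 = 3.9644×10^8 km.
Transfer-ellipse semi-major axis a_t = (r₁ + r₂)/2 = (7.31544×10^7 + 3.9644×10^8)/2 = 2.347972×10^8 km.
Circular speed at r₁: v₁ = √(μ/r₁) = √(1.327×10^11/7.31544×10^7) = 42.59 km/s.
Transfer-orbit speed at r₁ (vis-viva): v_p = √[μ(2/r₁ − 1/a_t)] = 55.34 km/s.
First burn Δv₁ = |v_p − v₁| = 12.75 km/s.
At r₂, v₂ = √(μ/r₂) = 18.2956 km/s.
Transfer-orbit speed at r₂: v_a = √[μ(2/r₂ − 1/a_t)] = 10.2122 km/s.
Second burn Δv₂ = |v₂ − v_a| = 8.083 km/s.
Total Δv = Δv₁ + Δv₂ = 20.83 km/s.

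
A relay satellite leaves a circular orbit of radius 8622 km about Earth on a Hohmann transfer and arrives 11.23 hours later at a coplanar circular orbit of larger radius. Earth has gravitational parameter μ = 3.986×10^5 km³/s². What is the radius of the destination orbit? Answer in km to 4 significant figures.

Transfer time t = 11.23 hours = 40428 s, and t = π√(a_t³/μ).
So a_t = (μ t²/π²)^(1/3) = (3.986×10^5 × (40428)² / π²)^(1/3) = 40414 km.
Since a_t = (r₁ + r₂)/2, r₂ = 2a_t − r₁ = 2×40414 − 8622 = 72206 km.

r₂ = 72210 km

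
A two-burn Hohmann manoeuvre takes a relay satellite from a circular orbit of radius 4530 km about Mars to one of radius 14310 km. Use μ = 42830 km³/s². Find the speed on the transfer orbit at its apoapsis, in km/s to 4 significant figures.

v = 1.200 km/s

Semi-major axis of the transfer orbit: a_t = (4530 + 14310)/2 = 9420 km.
At apoapsis, r = 14310 km.
From the vis-viva equation, v = √[μ(2/r − 1/a_t)] = 1.200 km/s.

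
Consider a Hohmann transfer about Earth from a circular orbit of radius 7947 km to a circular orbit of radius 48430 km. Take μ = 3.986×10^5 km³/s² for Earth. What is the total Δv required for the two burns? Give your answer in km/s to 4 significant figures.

Δv = 3.546 km/s

The Hohmann ellipse has a_t = (r₁ + r₂)/2 = 28188.5 km.
At r₁ the circular-orbit speed is v₁ = √(μ/r₁) = 7.0822 km/s.
Transfer-orbit speed at r₁ (vis-viva): v_p = √[μ(2/r₁ − 1/a_t)] = 9.2830 km/s.
First burn Δv₁ = |v_p − v₁| = 2.2008 km/s.
At r₂, v₂ = √(μ/r₂) = 2.8689 km/s.
Transfer-orbit speed at r₂: v_a = √[μ(2/r₂ − 1/a_t)] = 1.5233 km/s.
Second burn Δv₂ = |v₂ − v_a| = 1.3456 km/s.
Total Δv = Δv₁ + Δv₂ = 3.546 km/s.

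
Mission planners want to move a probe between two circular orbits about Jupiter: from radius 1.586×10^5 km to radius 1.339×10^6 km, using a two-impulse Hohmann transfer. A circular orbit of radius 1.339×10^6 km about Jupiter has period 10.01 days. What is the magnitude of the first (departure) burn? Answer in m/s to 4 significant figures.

From Kepler's third law T² = 4π²r³/μ at r = 1.339×10^6 km, T = 10.01 days = 10.01 × 86400 s = 8.64864×10^5 s: μ = 4π²r³/T² = 1.26709×10^8 km³/s².
Semi-major axis of the transfer orbit: a_t = (1.586×10^5 + 1.339×10^6)/2 = 7.488×10^5 km.
Circular speed at r = 1.586×10^5 km: v_c = √(μ/r) = 28.265 km/s.
Vis-viva on the transfer ellipse at r = 1.586×10^5 km gives v_t = √[μ(2/r − 1/a_t)] = 37.797 km/s.
Δv₁ = |v_t − v_c| = |37.797 − 28.265| = 9.532 km/s.

Δv₁ = 9532 m/s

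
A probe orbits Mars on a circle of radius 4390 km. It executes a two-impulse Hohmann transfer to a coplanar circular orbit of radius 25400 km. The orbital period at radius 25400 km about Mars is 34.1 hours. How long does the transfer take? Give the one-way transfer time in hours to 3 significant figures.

From Kepler's third law T² = 4π²r³/μ at r = 25400 km, T = 34.1 hours = 34.1 × 3600 s = 1.2276×10^5 s: μ = 4π²r³/T² = 42928.6 km³/s².
Semi-major axis of the transfer orbit: a_t = (4390 + 25400)/2 = 14895 km.
By Kepler's third law the transfer-orbit period is T = 2π√(a_t³/μ), so t = T/2 = 27560 s.
Converting: 27560 s ÷ 3600 s/hour = 7.66 hours.

t = 7.66 hours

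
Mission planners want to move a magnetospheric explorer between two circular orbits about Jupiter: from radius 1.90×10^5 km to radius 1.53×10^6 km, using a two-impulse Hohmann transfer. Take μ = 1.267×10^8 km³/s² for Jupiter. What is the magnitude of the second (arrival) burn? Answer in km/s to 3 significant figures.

Δv₂ = 4.82 km/s

The Hohmann ellipse has a_t = (r₁ + r₂)/2 = 8.600×10^5 km.
On the circular orbit at r = 1.530×10^6 km, v_c = √(μ/r) = 9.100 km/s.
Vis-viva on the transfer ellipse at r = 1.530×10^6 km gives v_t = √[μ(2/r − 1/a_t)] = 4.277 km/s.
Δv₂ = |v_t − v_c| = |4.277 − 9.100| = 4.823 km/s.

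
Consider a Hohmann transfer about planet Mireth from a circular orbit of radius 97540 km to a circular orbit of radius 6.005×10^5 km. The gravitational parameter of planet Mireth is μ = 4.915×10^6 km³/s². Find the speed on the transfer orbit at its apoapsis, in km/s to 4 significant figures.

Transfer-ellipse semi-major axis a_t = (r₁ + r₂)/2 = (97540 + 6.005×10^5)/2 = 3.4902×10^5 km.
At apoapsis, r = 6.005×10^5 km.
Applying v² = μ(2/r − 1/a_t): v = 1.512 km/s.

v = 1.512 km/s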